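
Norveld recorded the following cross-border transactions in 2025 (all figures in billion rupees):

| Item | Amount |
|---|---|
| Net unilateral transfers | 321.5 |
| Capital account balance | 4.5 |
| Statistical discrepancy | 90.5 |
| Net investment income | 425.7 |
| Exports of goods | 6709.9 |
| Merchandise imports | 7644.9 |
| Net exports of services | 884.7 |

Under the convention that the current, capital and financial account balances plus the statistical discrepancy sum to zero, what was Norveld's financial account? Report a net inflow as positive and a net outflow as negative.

Goods balance = 6709.9 - 7644.9 = -935.0
Services balance = 884.7
Trade balance (goods + services) = -935.0 + 884.7 = -50.3
Net primary income = 425.7
Net secondary income = 321.5
Current account = -50.3 + 425.7 + 321.5 = 696.9
Financial account = -(696.9 + 4.5 + 90.5) = -791.9

-791.9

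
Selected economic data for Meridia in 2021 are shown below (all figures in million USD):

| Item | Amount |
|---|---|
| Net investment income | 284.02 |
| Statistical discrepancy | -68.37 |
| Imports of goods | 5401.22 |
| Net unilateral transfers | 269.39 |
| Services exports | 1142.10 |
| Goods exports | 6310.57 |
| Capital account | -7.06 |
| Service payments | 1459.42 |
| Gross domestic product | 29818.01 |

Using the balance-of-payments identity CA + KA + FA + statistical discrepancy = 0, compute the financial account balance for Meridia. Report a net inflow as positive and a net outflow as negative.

Goods balance = 6310.57 - 5401.22 = 909.35
Services balance = 1142.10 - 1459.42 = -317.32
Trade balance (goods + services) = 909.35 + (-317.32) = 592.03
Net primary income = 284.02
Net secondary income = 269.39
Current account = 592.03 + 284.02 + 269.39 = 1145.44
Financial account = -(1145.44 + (-7.06) + (-68.37)) = -1070.01

-1070.01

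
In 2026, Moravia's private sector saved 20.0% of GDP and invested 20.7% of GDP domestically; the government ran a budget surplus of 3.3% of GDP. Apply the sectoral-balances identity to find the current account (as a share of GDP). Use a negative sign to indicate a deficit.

2.6

By the sectoral-balances identity, CA = (S_private - I) + (T - G).
Private balance = 20.0 - 20.7 = -0.7
Government balance (T - G) = 3.3
CA = -0.7 + 3.3 = 2.6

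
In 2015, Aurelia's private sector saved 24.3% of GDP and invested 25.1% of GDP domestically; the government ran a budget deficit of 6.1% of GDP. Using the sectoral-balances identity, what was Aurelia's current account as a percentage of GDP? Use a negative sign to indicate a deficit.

By the sectoral-balances identity, CA = (S_private - I) + (T - G).
Private balance = 24.3 - 25.1 = -0.8
Government balance (T - G) = -6.1
CA = -0.8 + (-6.1) = -6.9

-6.9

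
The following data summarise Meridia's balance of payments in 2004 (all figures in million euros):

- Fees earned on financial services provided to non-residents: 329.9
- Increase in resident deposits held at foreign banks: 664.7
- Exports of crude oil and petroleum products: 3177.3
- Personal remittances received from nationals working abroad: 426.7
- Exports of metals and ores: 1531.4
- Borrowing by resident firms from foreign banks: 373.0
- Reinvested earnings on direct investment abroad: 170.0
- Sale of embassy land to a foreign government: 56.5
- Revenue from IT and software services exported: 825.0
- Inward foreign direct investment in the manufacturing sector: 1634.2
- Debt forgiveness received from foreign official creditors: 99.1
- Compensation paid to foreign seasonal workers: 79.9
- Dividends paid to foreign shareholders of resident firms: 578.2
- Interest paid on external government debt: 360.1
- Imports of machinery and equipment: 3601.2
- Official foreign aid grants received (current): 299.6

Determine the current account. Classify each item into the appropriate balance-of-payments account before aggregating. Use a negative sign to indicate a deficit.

2140.5

Goods: -3601.2 + 1531.4 + 3177.3 = 1107.5
Services: 825.0 + 329.9 = 1154.9
Primary income: -79.9 + 170.0 - 360.1 - 578.2 = -848.2
Secondary income: 426.7 + 299.6 = 726.3
Current account = 1107.5 + 1154.9 + (-848.2) + 726.3 = 2140.5
(Excluded from the current account — financial account: increase in resident deposits held at foreign banks 664.7, borrowing by resident firms from foreign banks 373.0, inward foreign direct investment in the manufacturing sector 1634.2; capital account: sale of embassy land to a foreign government 56.5, debt forgiveness received from foreign official creditors 99.1.)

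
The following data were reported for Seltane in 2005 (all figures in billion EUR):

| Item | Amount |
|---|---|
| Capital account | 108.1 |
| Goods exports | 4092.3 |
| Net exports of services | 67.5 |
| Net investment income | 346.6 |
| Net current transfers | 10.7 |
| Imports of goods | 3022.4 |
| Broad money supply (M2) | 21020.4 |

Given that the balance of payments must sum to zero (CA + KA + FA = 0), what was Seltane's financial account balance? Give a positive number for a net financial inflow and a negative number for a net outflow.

-1602.8

Goods balance = 4092.3 - 3022.4 = 1069.9
Services balance = 67.5
Trade balance (goods + services) = 1069.9 + 67.5 = 1137.4
Net primary income = 346.6
Net secondary income = 10.7
Current account = 1137.4 + 346.6 + 10.7 = 1494.7
Financial account = -(1494.7 + 108.1) = -1602.8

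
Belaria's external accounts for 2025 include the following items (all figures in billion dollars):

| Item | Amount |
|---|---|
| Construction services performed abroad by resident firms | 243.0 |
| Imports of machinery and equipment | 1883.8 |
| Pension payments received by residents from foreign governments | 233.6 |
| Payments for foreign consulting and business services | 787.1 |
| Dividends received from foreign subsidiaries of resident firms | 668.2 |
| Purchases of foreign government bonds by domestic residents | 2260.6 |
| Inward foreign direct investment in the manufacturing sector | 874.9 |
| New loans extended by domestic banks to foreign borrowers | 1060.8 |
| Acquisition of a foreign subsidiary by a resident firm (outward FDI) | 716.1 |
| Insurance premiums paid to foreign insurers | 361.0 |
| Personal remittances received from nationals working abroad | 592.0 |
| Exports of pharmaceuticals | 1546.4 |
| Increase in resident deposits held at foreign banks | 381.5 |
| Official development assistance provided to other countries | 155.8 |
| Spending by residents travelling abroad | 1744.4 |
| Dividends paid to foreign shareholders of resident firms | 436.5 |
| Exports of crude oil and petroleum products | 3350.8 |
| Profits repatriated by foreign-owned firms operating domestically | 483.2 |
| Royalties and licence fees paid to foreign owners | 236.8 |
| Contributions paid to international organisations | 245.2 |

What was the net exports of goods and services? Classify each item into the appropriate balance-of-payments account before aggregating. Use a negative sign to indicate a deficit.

Goods: -1883.8 + 1546.4 + 3350.8 = 3013.4
Services: -787.1 - 1744.4 - 361.0 + 243.0 - 236.8 = -2886.3
Trade balance = 3013.4 + (-2886.3) = 127.1
(Excluded from the trade balance — secondary income: pension payments received by residents from foreign governments 233.6, personal remittances received from nationals working abroad 592.0, official development assistance provided to other countries 155.8, contributions paid to international organisations 245.2; primary income: dividends received from foreign subsidiaries of resident firms 668.2, dividends paid to foreign shareholders of resident firms 436.5, profits repatriated by foreign-owned firms operating domestically 483.2; financial account: purchases of foreign government bonds by domestic residents 2260.6, inward foreign direct investment in the manufacturing sector 874.9, new loans extended by domestic banks to foreign borrowers 1060.8, acquisition of a foreign subsidiary by a resident firm (outward FDI) 716.1, increase in resident deposits held at foreign banks 381.5.)

127.1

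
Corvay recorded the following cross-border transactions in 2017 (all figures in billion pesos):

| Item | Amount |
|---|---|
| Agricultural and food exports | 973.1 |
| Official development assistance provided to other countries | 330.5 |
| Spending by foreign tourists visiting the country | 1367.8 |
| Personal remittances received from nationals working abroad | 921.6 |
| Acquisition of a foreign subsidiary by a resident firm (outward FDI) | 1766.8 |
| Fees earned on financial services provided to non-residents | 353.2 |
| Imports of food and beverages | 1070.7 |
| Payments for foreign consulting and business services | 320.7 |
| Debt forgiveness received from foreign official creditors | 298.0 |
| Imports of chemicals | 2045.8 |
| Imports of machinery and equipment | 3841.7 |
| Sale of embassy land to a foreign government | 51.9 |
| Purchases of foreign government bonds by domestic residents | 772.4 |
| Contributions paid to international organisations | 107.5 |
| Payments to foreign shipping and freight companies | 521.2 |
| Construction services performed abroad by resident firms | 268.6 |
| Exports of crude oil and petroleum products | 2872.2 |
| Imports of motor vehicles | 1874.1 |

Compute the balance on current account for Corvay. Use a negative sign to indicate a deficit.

Goods: -3841.7 + 2872.2 - 1874.1 - 2045.8 - 1070.7 + 973.1 = -4987.0
Services: 353.2 + 1367.8 - 521.2 - 320.7 + 268.6 = 1147.7
Secondary income: -330.5 - 107.5 + 921.6 = 483.6
Current account = (-4987.0) + 1147.7 + 483.6 = -3355.7
(Excluded from the current account — financial account: acquisition of a foreign subsidiary by a resident firm (outward FDI) 1766.8, purchases of foreign government bonds by domestic residents 772.4; capital account: debt forgiveness received from foreign official creditors 298.0, sale of embassy land to a foreign government 51.9.)

-3355.7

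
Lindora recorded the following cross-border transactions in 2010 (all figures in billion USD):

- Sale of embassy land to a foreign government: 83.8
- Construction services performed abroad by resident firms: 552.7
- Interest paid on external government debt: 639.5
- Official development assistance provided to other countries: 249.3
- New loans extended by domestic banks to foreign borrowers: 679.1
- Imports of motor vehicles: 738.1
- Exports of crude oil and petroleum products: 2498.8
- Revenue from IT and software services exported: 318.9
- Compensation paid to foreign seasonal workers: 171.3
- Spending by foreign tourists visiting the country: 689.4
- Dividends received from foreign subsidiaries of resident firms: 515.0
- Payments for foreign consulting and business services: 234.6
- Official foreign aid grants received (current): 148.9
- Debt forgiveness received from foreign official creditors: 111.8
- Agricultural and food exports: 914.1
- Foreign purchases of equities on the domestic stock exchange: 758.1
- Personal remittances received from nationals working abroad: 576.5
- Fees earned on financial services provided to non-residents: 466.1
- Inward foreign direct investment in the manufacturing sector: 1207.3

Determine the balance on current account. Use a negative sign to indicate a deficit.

4647.6

Goods: -738.1 + 914.1 + 2498.8 = 2674.8
Services: 466.1 + 689.4 + 318.9 - 234.6 + 552.7 = 1792.5
Primary income: -639.5 - 171.3 + 515.0 = -295.8
Secondary income: 576.5 + 148.9 - 249.3 = 476.1
Current account = 2674.8 + 1792.5 + (-295.8) + 476.1 = 4647.6
(Excluded from the current account — capital account: sale of embassy land to a foreign government 83.8, debt forgiveness received from foreign official creditors 111.8; financial account: new loans extended by domestic banks to foreign borrowers 679.1, foreign purchases of equities on the domestic stock exchange 758.1, inward foreign direct investment in the manufacturing sector 1207.3.)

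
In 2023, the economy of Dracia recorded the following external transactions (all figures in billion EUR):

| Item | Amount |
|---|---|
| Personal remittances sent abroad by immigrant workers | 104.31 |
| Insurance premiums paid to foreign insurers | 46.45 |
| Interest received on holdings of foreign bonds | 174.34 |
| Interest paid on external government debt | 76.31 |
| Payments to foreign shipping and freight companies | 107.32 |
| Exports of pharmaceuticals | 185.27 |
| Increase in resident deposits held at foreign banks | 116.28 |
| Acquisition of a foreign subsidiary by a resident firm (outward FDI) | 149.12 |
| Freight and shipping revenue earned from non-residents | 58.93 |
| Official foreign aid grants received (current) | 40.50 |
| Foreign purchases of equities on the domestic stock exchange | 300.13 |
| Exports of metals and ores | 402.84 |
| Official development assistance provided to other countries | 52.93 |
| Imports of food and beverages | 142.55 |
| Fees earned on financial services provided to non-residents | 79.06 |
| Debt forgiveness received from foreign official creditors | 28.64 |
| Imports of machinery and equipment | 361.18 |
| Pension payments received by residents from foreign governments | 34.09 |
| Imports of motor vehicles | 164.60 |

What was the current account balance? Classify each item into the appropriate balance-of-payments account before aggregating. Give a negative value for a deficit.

Goods: -142.55 + 402.84 - 361.18 + 185.27 - 164.60 = -80.22
Services: -46.45 + 79.06 - 107.32 + 58.93 = -15.78
Primary income: 174.34 - 76.31 = 98.03
Secondary income: 40.50 - 104.31 + 34.09 - 52.93 = -82.65
Current account = (-80.22) + (-15.78) + 98.03 + (-82.65) = -80.62
(Excluded from the current account — financial account: increase in resident deposits held at foreign banks 116.28, acquisition of a foreign subsidiary by a resident firm (outward FDI) 149.12, foreign purchases of equities on the domestic stock exchange 300.13; capital account: debt forgiveness received from foreign official creditors 28.64.)

-80.62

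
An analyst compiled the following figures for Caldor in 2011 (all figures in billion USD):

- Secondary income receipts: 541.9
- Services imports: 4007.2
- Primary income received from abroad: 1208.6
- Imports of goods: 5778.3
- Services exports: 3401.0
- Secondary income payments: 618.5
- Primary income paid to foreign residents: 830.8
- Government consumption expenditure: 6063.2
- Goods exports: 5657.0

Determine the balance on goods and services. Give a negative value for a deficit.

-727.5

Goods balance = 5657.0 - 5778.3 = -121.3
Services balance = 3401.0 - 4007.2 = -606.2
Trade balance (goods + services) = -121.3 + (-606.2) = -727.5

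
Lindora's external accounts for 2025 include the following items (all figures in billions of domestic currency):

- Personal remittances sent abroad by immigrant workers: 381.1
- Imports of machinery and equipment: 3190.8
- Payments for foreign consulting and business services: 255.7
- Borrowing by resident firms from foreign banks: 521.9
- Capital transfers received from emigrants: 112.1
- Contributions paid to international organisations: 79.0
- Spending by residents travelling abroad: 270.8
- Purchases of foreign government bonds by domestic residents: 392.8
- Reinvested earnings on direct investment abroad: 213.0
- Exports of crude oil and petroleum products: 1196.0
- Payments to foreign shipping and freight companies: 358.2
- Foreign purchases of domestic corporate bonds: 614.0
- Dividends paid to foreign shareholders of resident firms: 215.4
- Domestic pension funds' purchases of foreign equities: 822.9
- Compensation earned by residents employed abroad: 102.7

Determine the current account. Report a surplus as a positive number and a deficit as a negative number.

Goods: -3190.8 + 1196.0 = -1994.8
Services: -255.7 - 270.8 - 358.2 = -884.7
Primary income: 102.7 + 213.0 - 215.4 = 100.3
Secondary income: -381.1 - 79.0 = -460.1
Current account = (-1994.8) + (-884.7) + 100.3 + (-460.1) = -3239.3
(Excluded from the current account — financial account: borrowing by resident firms from foreign banks 521.9, purchases of foreign government bonds by domestic residents 392.8, foreign purchases of domestic corporate bonds 614.0, domestic pension funds' purchases of foreign equities 822.9; capital account: capital transfers received from emigrants 112.1.)

-3239.3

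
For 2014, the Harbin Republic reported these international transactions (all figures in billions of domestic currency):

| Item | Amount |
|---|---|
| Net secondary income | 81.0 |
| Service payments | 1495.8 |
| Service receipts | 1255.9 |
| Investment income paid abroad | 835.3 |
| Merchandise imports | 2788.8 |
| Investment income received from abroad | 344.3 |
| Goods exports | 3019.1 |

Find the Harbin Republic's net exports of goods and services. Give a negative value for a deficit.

-9.6

Goods balance = 3019.1 - 2788.8 = 230.3
Services balance = 1255.9 - 1495.8 = -239.9
Trade balance (goods + services) = 230.3 + (-239.9) = -9.6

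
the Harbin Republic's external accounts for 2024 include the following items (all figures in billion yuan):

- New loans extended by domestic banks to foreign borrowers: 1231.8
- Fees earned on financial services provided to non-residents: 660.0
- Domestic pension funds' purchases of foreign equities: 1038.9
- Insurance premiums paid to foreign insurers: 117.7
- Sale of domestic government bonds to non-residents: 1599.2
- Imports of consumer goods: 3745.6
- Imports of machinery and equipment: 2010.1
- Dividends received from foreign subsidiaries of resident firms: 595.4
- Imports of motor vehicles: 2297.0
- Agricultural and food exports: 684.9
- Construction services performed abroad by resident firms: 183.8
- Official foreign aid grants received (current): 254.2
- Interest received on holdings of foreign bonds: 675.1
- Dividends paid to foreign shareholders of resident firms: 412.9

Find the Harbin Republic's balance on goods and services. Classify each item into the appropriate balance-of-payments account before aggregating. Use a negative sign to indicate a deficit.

-6641.7

Goods: 684.9 - 2297.0 - 2010.1 - 3745.6 = -7367.8
Services: -117.7 + 183.8 + 660.0 = 726.1
Trade balance = -7367.8 + 726.1 = -6641.7
(Excluded from the trade balance — financial account: new loans extended by domestic banks to foreign borrowers 1231.8, domestic pension funds' purchases of foreign equities 1038.9, sale of domestic government bonds to non-residents 1599.2; primary income: dividends received from foreign subsidiaries of resident firms 595.4, interest received on holdings of foreign bonds 675.1, dividends paid to foreign shareholders of resident firms 412.9; secondary income: official foreign aid grants received (current) 254.2.)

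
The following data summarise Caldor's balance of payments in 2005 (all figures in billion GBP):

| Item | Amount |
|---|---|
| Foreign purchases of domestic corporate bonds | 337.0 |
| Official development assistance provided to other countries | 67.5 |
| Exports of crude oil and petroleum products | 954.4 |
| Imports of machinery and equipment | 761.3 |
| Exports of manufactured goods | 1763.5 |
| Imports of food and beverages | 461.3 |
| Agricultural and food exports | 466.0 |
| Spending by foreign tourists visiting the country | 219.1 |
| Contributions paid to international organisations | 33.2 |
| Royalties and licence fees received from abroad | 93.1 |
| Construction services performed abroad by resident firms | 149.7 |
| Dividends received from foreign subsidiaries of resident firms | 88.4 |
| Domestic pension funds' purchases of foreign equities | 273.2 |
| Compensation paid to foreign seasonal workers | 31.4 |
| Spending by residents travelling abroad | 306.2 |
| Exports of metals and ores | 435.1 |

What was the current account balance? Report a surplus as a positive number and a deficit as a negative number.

Goods: -461.3 + 435.1 - 761.3 + 466.0 + 954.4 + 1763.5 = 2396.4
Services: 219.1 + 93.1 + 149.7 - 306.2 = 155.7
Primary income: -31.4 + 88.4 = 57.0
Secondary income: -67.5 - 33.2 = -100.7
Current account = 2396.4 + 155.7 + 57.0 + (-100.7) = 2508.4
(Excluded from the current account — financial account: foreign purchases of domestic corporate bonds 337.0, domestic pension funds' purchases of foreign equities 273.2.)

2508.4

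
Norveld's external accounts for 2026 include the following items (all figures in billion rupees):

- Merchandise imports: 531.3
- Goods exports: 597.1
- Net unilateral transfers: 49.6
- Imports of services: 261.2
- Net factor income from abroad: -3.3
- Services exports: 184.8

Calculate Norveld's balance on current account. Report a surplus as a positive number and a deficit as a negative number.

35.7

Goods balance = 597.1 - 531.3 = 65.8
Services balance = 184.8 - 261.2 = -76.4
Trade balance (goods + services) = 65.8 + (-76.4) = -10.6
Net primary income = -3.3
Net secondary income = 49.6
Current account = -10.6 + (-3.3) + 49.6 = 35.7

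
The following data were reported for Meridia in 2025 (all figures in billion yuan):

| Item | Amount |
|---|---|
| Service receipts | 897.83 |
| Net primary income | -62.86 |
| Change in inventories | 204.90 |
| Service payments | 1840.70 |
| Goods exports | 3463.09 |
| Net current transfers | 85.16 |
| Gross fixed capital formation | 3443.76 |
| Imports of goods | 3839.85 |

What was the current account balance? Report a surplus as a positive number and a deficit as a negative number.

-1297.33

Goods balance = 3463.09 - 3839.85 = -376.76
Services balance = 897.83 - 1840.70 = -942.87
Trade balance (goods + services) = -376.76 + (-942.87) = -1319.63
Net primary income = -62.86
Net secondary income = 85.16
Current account = -1319.63 + (-62.86) + 85.16 = -1297.33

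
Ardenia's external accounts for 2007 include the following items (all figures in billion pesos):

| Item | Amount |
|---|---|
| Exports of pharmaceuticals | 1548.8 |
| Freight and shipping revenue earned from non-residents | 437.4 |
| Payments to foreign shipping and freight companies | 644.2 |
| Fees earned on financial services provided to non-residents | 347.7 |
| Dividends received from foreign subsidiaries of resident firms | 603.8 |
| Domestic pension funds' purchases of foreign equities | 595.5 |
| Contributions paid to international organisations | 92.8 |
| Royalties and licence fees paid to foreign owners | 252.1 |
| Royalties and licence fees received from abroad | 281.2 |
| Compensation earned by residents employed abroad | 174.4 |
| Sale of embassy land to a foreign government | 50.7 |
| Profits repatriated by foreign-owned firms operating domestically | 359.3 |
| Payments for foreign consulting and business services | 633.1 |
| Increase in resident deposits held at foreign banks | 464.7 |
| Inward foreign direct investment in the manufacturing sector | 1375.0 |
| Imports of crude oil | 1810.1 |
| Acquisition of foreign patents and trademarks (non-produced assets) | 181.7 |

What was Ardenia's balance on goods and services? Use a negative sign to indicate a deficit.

Goods: 1548.8 - 1810.1 = -261.3
Services: -252.1 - 644.2 + 281.2 + 437.4 + 347.7 - 633.1 = -463.1
Trade balance = -261.3 + (-463.1) = -724.4
(Excluded from the trade balance — primary income: dividends received from foreign subsidiaries of resident firms 603.8, compensation earned by residents employed abroad 174.4, profits repatriated by foreign-owned firms operating domestically 359.3; financial account: domestic pension funds' purchases of foreign equities 595.5, increase in resident deposits held at foreign banks 464.7, inward foreign direct investment in the manufacturing sector 1375.0; secondary income: contributions paid to international organisations 92.8; capital account: sale of embassy land to a foreign government 50.7, acquisition of foreign patents and trademarks (non-produced assets) 181.7.)

-724.4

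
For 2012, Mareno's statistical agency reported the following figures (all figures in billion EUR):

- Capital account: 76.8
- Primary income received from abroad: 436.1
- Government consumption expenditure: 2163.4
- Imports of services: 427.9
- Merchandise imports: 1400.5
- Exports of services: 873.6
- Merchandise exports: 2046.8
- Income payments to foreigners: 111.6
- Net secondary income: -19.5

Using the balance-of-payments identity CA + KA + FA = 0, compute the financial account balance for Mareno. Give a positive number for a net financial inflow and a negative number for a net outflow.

-1473.8

Goods balance = 2046.8 - 1400.5 = 646.3
Services balance = 873.6 - 427.9 = 445.7
Trade balance (goods + services) = 646.3 + 445.7 = 1092.0
Net primary income = 436.1 - 111.6 = 324.5
Net secondary income = -19.5
Current account = 1092.0 + 324.5 + (-19.5) = 1397.0
Financial account = -(1397.0 + 76.8) = -1473.8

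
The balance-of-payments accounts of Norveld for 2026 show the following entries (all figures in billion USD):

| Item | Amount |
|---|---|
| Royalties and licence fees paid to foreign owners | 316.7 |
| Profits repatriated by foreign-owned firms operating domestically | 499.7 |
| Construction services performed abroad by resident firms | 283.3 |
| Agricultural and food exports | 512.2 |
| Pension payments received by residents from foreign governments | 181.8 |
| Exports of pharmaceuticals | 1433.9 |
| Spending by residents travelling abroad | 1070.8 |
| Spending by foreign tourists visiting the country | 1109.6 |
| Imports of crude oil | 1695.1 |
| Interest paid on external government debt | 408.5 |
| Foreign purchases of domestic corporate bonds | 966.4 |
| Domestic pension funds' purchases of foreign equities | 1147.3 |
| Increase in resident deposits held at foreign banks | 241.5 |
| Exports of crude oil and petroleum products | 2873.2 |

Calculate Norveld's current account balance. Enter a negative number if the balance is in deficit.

2403.2

Goods: 2873.2 - 1695.1 + 1433.9 + 512.2 = 3124.2
Services: 1109.6 + 283.3 - 1070.8 - 316.7 = 5.4
Primary income: -408.5 - 499.7 = -908.2
Secondary income: 181.8
Current account = 3124.2 + 5.4 + (-908.2) + 181.8 = 2403.2
(Excluded from the current account — financial account: foreign purchases of domestic corporate bonds 966.4, domestic pension funds' purchases of foreign equities 1147.3, increase in resident deposits held at foreign banks 241.5.)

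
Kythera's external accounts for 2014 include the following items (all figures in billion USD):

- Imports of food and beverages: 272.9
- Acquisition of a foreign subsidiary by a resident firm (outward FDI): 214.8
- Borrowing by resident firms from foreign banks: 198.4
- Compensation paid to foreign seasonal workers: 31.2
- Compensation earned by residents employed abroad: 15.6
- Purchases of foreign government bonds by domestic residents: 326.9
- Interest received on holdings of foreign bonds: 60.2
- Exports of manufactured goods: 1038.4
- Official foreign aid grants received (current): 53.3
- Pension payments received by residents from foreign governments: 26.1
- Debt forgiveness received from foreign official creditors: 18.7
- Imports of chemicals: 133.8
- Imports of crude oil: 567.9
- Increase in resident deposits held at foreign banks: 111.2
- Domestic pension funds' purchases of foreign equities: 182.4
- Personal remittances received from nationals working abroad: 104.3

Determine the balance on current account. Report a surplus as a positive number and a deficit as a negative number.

292.1

Goods: 1038.4 - 567.9 - 272.9 - 133.8 = 63.8
Primary income: 60.2 - 31.2 + 15.6 = 44.6
Secondary income: 53.3 + 26.1 + 104.3 = 183.7
Current account = 63.8 + 44.6 + 183.7 = 292.1
(Excluded from the current account — financial account: acquisition of a foreign subsidiary by a resident firm (outward FDI) 214.8, borrowing by resident firms from foreign banks 198.4, purchases of foreign government bonds by domestic residents 326.9, increase in resident deposits held at foreign banks 111.2, domestic pension funds' purchases of foreign equities 182.4; capital account: debt forgiveness received from foreign official creditors 18.7.)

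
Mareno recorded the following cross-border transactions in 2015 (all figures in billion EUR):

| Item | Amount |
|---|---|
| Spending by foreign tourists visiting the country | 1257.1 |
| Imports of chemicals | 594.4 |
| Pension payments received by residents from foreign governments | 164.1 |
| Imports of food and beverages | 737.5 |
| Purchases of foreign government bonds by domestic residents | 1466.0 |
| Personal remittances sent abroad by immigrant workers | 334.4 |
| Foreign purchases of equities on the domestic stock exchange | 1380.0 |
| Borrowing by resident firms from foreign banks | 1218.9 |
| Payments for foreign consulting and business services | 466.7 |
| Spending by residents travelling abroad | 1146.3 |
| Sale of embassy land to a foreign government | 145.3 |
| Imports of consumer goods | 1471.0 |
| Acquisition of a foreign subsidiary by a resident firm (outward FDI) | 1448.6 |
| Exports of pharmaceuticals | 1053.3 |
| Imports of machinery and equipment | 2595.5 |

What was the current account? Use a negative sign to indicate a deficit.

Goods: 1053.3 - 594.4 - 1471.0 - 737.5 - 2595.5 = -4345.1
Services: -466.7 - 1146.3 + 1257.1 = -355.9
Secondary income: -334.4 + 164.1 = -170.3
Current account = (-4345.1) + (-355.9) + (-170.3) = -4871.3
(Excluded from the current account — financial account: purchases of foreign government bonds by domestic residents 1466.0, foreign purchases of equities on the domestic stock exchange 1380.0, borrowing by resident firms from foreign banks 1218.9, acquisition of a foreign subsidiary by a resident firm (outward FDI) 1448.6; capital account: sale of embassy land to a foreign government 145.3.)

-4871.3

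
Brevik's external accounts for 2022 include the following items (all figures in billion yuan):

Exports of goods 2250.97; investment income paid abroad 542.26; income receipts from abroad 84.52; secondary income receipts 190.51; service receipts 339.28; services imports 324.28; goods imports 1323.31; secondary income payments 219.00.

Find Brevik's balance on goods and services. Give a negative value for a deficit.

Goods balance = 2250.97 - 1323.31 = 927.66
Services balance = 339.28 - 324.28 = 15.00
Trade balance (goods + services) = 927.66 + 15.00 = 942.66

942.66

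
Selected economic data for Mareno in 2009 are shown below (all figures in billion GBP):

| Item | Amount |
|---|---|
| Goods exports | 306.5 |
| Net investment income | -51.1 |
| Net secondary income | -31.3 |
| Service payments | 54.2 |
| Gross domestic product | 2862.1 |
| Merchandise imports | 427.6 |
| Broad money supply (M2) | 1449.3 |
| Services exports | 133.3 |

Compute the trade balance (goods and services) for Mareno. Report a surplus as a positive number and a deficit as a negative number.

Goods balance = 306.5 - 427.6 = -121.1
Services balance = 133.3 - 54.2 = 79.1
Trade balance (goods + services) = -121.1 + 79.1 = -42.0

-42.0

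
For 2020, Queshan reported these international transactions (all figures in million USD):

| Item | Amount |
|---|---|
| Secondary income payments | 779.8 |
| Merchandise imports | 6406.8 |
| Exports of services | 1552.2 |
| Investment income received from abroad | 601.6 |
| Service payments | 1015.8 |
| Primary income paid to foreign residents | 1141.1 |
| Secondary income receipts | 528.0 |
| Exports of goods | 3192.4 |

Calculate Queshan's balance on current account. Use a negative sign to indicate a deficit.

-3469.3

Goods balance = 3192.4 - 6406.8 = -3214.4
Services balance = 1552.2 - 1015.8 = 536.4
Trade balance (goods + services) = -3214.4 + 536.4 = -2678.0
Net primary income = 601.6 - 1141.1 = -539.5
Net secondary income = 528.0 - 779.8 = -251.8
Current account = -2678.0 + (-539.5) + (-251.8) = -3469.3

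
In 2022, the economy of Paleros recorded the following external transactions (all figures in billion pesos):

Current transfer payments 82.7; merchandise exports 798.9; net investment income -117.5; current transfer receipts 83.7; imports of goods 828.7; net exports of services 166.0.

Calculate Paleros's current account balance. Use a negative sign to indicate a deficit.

Goods balance = 798.9 - 828.7 = -29.8
Services balance = 166.0
Trade balance (goods + services) = -29.8 + 166.0 = 136.2
Net primary income = -117.5
Net secondary income = 83.7 - 82.7 = 1.0
Current account = 136.2 + (-117.5) + 1.0 = 19.7

19.7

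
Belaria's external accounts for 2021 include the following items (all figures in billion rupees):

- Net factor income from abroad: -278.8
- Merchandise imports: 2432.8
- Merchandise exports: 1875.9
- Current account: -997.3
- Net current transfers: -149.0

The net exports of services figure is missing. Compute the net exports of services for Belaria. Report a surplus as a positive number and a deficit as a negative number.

-12.6

Current account = goods balance + services balance + net primary income + net secondary income
Sum of the known components = -984.7
Net exports of services = CA - (known components) = -997.3 - (-984.7) = -12.6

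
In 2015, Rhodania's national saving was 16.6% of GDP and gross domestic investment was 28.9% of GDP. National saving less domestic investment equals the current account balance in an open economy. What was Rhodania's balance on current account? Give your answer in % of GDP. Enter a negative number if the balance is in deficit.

S - I = CA (net lending to the rest of the world).
CA = S - I = 16.6 - 28.9 = -12.3

-12.3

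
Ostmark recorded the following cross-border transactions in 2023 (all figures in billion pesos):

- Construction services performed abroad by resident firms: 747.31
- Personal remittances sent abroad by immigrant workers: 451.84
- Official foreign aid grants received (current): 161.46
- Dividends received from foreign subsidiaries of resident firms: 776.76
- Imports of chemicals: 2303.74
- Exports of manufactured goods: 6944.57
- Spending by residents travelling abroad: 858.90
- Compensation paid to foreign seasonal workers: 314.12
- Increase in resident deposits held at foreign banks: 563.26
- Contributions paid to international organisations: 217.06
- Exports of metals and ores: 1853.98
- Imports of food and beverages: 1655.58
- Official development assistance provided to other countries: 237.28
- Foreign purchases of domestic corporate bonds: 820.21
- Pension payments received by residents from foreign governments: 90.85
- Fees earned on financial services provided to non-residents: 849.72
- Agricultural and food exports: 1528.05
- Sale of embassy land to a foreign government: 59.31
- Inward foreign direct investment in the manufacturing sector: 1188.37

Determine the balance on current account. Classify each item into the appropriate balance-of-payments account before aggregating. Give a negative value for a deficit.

6914.18

Goods: 1853.98 + 1528.05 + 6944.57 - 2303.74 - 1655.58 = 6367.28
Services: 849.72 - 858.90 + 747.31 = 738.13
Primary income: 776.76 - 314.12 = 462.64
Secondary income: -217.06 - 451.84 - 237.28 + 161.46 + 90.85 = -653.87
Current account = 6367.28 + 738.13 + 462.64 + (-653.87) = 6914.18
(Excluded from the current account — financial account: increase in resident deposits held at foreign banks 563.26, foreign purchases of domestic corporate bonds 820.21, inward foreign direct investment in the manufacturing sector 1188.37; capital account: sale of embassy land to a foreign government 59.31.)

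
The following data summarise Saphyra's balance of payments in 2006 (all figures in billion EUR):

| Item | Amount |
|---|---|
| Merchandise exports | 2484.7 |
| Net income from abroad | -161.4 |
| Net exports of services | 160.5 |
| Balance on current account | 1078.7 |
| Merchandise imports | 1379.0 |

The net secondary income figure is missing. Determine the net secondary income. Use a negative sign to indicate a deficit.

-26.1

Current account = goods balance + services balance + net primary income + net secondary income
Sum of the known components = 1104.8
Net secondary income = CA - (known components) = 1078.7 - 1104.8 = -26.1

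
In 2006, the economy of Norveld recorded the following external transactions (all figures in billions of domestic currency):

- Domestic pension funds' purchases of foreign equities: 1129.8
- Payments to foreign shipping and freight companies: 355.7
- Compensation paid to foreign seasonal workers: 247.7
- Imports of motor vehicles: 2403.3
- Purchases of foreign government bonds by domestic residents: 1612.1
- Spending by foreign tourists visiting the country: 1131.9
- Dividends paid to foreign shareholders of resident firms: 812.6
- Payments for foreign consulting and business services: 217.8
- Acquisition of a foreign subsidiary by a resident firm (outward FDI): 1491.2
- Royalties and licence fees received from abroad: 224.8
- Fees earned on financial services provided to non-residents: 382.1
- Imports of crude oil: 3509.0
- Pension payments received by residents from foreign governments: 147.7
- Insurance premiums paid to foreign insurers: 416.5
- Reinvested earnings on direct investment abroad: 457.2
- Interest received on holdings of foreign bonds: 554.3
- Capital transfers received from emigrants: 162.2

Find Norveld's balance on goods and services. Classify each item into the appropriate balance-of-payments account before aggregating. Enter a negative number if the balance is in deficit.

Goods: -3509.0 - 2403.3 = -5912.3
Services: -217.8 + 224.8 + 1131.9 - 355.7 + 382.1 - 416.5 = 748.8
Trade balance = -5912.3 + 748.8 = -5163.5
(Excluded from the trade balance — financial account: domestic pension funds' purchases of foreign equities 1129.8, purchases of foreign government bonds by domestic residents 1612.1, acquisition of a foreign subsidiary by a resident firm (outward FDI) 1491.2; primary income: compensation paid to foreign seasonal workers 247.7, dividends paid to foreign shareholders of resident firms 812.6, reinvested earnings on direct investment abroad 457.2, interest received on holdings of foreign bonds 554.3; secondary income: pension payments received by residents from foreign governments 147.7; capital account: capital transfers received from emigrants 162.2.)

-5163.5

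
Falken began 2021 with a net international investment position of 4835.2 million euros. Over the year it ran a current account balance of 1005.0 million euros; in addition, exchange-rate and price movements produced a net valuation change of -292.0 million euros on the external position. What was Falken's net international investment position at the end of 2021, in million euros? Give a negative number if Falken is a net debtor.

Change in NIIP = current account + net valuation change = 1005.0 + (-292.0) = 713.0
End-of-year NIIP = 4835.2 + 713.0 = 5548.2

5548.2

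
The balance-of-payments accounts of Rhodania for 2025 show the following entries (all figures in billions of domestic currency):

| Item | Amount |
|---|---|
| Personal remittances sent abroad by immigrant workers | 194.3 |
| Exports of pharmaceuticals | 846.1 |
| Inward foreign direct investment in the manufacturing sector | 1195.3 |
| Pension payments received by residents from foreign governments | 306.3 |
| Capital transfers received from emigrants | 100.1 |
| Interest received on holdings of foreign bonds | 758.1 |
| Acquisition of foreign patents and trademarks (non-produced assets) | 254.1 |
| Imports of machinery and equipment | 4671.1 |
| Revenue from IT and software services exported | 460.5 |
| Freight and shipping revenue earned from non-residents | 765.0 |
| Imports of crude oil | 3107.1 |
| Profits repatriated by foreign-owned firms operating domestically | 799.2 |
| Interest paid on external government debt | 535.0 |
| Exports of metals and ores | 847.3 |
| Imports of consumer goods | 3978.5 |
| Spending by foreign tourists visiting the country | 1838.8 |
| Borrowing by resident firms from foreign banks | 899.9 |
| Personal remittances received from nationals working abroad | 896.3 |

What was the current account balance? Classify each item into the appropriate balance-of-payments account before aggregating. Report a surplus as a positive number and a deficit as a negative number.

-6566.8

Goods: 847.3 - 3978.5 - 3107.1 - 4671.1 + 846.1 = -10063.3
Services: 1838.8 + 765.0 + 460.5 = 3064.3
Primary income: -535.0 + 758.1 - 799.2 = -576.1
Secondary income: 306.3 + 896.3 - 194.3 = 1008.3
Current account = (-10063.3) + 3064.3 + (-576.1) + 1008.3 = -6566.8
(Excluded from the current account — financial account: inward foreign direct investment in the manufacturing sector 1195.3, borrowing by resident firms from foreign banks 899.9; capital account: capital transfers received from emigrants 100.1, acquisition of foreign patents and trademarks (non-produced assets) 254.1.)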